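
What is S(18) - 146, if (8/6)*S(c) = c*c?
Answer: 97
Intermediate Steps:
S(c) = 3*c²/4 (S(c) = 3*(c*c)/4 = 3*c²/4)
S(18) - 146 = (¾)*18² - 146 = (¾)*324 - 146 = 243 - 146 = 97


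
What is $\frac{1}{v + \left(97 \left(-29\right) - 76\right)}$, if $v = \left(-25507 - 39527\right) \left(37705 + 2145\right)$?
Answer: $- \frac{1}{2591607789} \approx -3.8586 \cdot 10^{-10}$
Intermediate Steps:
$v = -2591604900$ ($v = \left(-65034\right) 39850 = -2591604900$)
$\frac{1}{v + \left(97 \left(-29\right) - 76\right)} = \frac{1}{-2591604900 + \left(97 \left(-29\right) - 76\right)} = \frac{1}{-2591604900 - 2889} = \frac{1}{-2591607789} = - \frac{1}{2591607789}$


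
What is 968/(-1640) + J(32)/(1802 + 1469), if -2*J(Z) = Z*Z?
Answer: -500751/670555 ≈ -0.74677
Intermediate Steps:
J(Z) = -Z²/2 (J(Z) = -Z*Z/2 = -Z²/2)
968/(-1640) + J(32)/(1802 + 1469) = 968/(-1640) + (-½*32²)/(1802 + 1469) = 968*(-1/1640) - ½*1024/3271 = -121/205 - 512*1/3271 = -121/205 - 512/3271 = -500751/670555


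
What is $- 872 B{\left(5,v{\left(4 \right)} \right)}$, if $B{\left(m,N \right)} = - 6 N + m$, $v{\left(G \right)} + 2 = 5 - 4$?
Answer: $-9592$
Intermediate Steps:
$v{\left(G \right)} = -1$ ($v{\left(G \right)} = -2 + \left(5 - 4\right) = -2 + 1 = -1$)
$B{\left(m,N \right)} = m - 6 N$
$- 872 B{\left(5,v{\left(4 \right)} \right)} = - 872 \left(5 - -6\right) = - 872 \left(5 + 6\right) = \left(-872\right) 11 = -9592$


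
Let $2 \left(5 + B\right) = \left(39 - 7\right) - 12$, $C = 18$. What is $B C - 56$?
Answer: $34$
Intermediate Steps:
$B = 5$ ($B = -5 + \frac{\left(39 - 7\right) - 12}{2} = -5 + \frac{32 - 12}{2} = -5 + \frac{1}{2} \cdot 20 = -5 + 10 = 5$)
$B C - 56 = 5 \cdot 18 - 56 = 90 - 56 = 34$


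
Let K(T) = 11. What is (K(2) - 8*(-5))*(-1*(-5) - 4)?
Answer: 51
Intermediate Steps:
(K(2) - 8*(-5))*(-1*(-5) - 4) = (11 - 8*(-5))*(-1*(-5) - 4) = (11 + 40)*(5 - 4) = 51*1 = 51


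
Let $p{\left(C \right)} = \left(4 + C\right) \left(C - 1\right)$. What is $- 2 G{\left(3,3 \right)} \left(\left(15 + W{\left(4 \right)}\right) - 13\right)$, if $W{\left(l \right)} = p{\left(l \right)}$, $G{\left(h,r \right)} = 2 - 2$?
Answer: $0$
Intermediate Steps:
$p{\left(C \right)} = \left(-1 + C\right) \left(4 + C\right)$ ($p{\left(C \right)} = \left(4 + C\right) \left(C - 1\right) = \left(4 + C\right) \left(-1 + C\right) = \left(-1 + C\right) \left(4 + C\right)$)
$G{\left(h,r \right)} = 0$ ($G{\left(h,r \right)} = 2 - 2 = 0$)
$W{\left(l \right)} = -4 + l^{2} + 3 l$
$- 2 G{\left(3,3 \right)} \left(\left(15 + W{\left(4 \right)}\right) - 13\right) = \left(-2\right) 0 \left(\left(15 + \left(-4 + 4^{2} + 3 \cdot 4\right)\right) - 13\right) = 0 \left(\left(15 + \left(-4 + 16 + 12\right)\right) - 13\right) = 0 \left(\left(15 + 24\right) - 13\right) = 0 \left(39 - 13\right) = 0 \cdot 26 = 0$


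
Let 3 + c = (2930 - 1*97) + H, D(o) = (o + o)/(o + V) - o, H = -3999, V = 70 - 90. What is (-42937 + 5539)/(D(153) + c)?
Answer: 2486967/87760 ≈ 28.338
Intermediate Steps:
V = -20
D(o) = -o + 2*o/(-20 + o) (D(o) = (o + o)/(o - 20) - o = (2*o)/(-20 + o) - o = 2*o/(-20 + o) - o = -o + 2*o/(-20 + o))
c = -1169 (c = -3 + ((2930 - 1*97) - 3999) = -3 + ((2930 - 97) - 3999) = -3 + (2833 - 3999) = -3 - 1166 = -1169)
(-42937 + 5539)/(D(153) + c) = (-42937 + 5539)/(153*(22 - 1*153)/(-20 + 153) - 1169) = -37398/(153*(22 - 153)/133 - 1169) = -37398/(153*(1/133)*(-131) - 1169) = -37398/(-20043/133 - 1169) = -37398/(-175520/133) = -37398*(-133/175520) = 2486967/87760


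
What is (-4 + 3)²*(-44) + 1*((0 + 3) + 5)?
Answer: -36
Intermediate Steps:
(-4 + 3)²*(-44) + 1*((0 + 3) + 5) = (-1)²*(-44) + 1*(3 + 5) = 1*(-44) + 1*8 = -44 + 8 = -36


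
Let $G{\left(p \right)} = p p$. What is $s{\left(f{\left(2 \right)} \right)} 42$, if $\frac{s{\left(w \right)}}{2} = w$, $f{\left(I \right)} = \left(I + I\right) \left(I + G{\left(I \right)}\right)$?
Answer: $2016$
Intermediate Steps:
$G{\left(p \right)} = p^{2}$
$f{\left(I \right)} = 2 I \left(I + I^{2}\right)$ ($f{\left(I \right)} = \left(I + I\right) \left(I + I^{2}\right) = 2 I \left(I + I^{2}\right)$)
$s{\left(w \right)} = 2 w$
$s{\left(f{\left(2 \right)} \right)} 42 = 2 \cdot 2 \cdot 2^{2} \left(1 + 2\right) 42 = 2 \cdot 2 \cdot 4 \cdot 3 \cdot 42 = 2 \cdot 24 \cdot 42 = 48 \cdot 42 = 2016$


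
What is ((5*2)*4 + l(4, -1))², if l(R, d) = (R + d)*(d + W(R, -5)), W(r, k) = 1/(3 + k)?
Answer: 5041/4 ≈ 1260.3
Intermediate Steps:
l(R, d) = (-½ + d)*(R + d) (l(R, d) = (R + d)*(d + 1/(3 - 5)) = (R + d)*(d + 1/(-2)) = (R + d)*(d - ½) = (R + d)*(-½ + d) = (-½ + d)*(R + d))
((5*2)*4 + l(4, -1))² = ((5*2)*4 + ((-1)² - ½*4 - ½*(-1) + 4*(-1)))² = (10*4 + (1 - 2 + ½ - 4))² = (40 - 9/2)² = (71/2)² = 5041/4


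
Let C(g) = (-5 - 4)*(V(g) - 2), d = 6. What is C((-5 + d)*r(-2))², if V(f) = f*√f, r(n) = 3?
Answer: 2511 - 972*√3 ≈ 827.45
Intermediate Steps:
V(f) = f^(3/2)
C(g) = 18 - 9*g^(3/2) (C(g) = (-5 - 4)*(g^(3/2) - 2) = -9*(-2 + g^(3/2)) = 18 - 9*g^(3/2))
C((-5 + d)*r(-2))² = (18 - 9*3*√3*(-5 + 6)^(3/2))² = (18 - 9*3*√3)² = (18 - 27*√3)²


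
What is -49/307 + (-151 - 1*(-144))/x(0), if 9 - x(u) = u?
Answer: -2590/2763 ≈ -0.93739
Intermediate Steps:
x(u) = 9 - u
-49/307 + (-151 - 1*(-144))/x(0) = -49/307 + (-151 - 1*(-144))/(9 - 1*0) = -49*1/307 + (-151 + 144)/(9 + 0) = -49/307 - 7/9 = -2590/2763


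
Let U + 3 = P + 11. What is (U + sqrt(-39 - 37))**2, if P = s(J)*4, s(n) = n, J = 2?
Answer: 180 + 64*I*sqrt(19) ≈ 180.0 + 278.97*I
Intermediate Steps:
P = 8 (P = 2*4 = 8)
U = 16 (U = -3 + (8 + 11) = -3 + 19 = 16)
(U + sqrt(-39 - 37))**2 = (16 + sqrt(-39 - 37))**2 = (16 + sqrt(-76))**2 = (16 + 2*I*sqrt(19))**2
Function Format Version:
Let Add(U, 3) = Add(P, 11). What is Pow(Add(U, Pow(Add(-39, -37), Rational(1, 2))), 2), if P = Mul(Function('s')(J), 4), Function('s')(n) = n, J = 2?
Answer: Add(180, Mul(64, I, Pow(19, Rational(1, 2)))) ≈ Add(180.00, Mul(278.97, I))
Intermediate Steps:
P = 8 (P = Mul(2, 4) = 8)
U = 16 (U = Add(-3, Add(8, 11)) = Add(-3, 19) = 16)
Pow(Add(U, Pow(Add(-39, -37), Rational(1, 2))), 2) = Pow(Add(16, Pow(Add(-39, -37), Rational(1, 2))), 2) = Pow(Add(16, Pow(-76, Rational(1, 2))), 2) = Pow(Add(16, Mul(2, I, Pow(19, Rational(1, 2)))), 2)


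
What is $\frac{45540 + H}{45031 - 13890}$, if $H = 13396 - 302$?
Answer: $\frac{3086}{1639} \approx 1.8829$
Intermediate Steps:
$H = 13094$
$\frac{45540 + H}{45031 - 13890} = \frac{45540 + 13094}{45031 - 13890} = \frac{58634}{31141} = 58634 \cdot \frac{1}{31141} = \frac{3086}{1639}$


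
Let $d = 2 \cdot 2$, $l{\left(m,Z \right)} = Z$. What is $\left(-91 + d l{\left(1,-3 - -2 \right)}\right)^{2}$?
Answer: $9025$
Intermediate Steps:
$d = 4$
$\left(-91 + d l{\left(1,-3 - -2 \right)}\right)^{2} = \left(-91 + 4 \left(-3 - -2\right)\right)^{2} = \left(-91 + 4 \left(-3 + 2\right)\right)^{2} = \left(-91 + 4 \left(-1\right)\right)^{2} = \left(-91 - 4\right)^{2} = \left(-95\right)^{2} = 9025$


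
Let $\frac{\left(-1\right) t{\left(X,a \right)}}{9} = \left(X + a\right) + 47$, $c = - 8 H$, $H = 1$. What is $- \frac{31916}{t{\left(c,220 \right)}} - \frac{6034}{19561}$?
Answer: $\frac{610243622}{45596691} \approx 13.383$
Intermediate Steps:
$c = -8$ ($c = \left(-8\right) 1 = -8$)
$t{\left(X,a \right)} = -423 - 9 X - 9 a$ ($t{\left(X,a \right)} = - 9 \left(\left(X + a\right) + 47\right) = - 9 \left(47 + X + a\right) = -423 - 9 X - 9 a$)
$- \frac{31916}{t{\left(c,220 \right)}} - \frac{6034}{19561} = - \frac{31916}{-423 - -72 - 1980} - \frac{6034}{19561} = - \frac{31916}{-423 + 72 - 1980} - \frac{6034}{19561} = - \frac{31916}{-2331} - \frac{6034}{19561} = \left(-31916\right) \left(- \frac{1}{2331}\right) - \frac{6034}{19561} = \frac{31916}{2331} - \frac{6034}{19561} = \frac{610243622}{45596691}$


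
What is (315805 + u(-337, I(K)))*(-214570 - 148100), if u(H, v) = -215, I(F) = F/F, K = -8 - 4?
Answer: -114455025300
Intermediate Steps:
K = -12
I(F) = 1
(315805 + u(-337, I(K)))*(-214570 - 148100) = (315805 - 215)*(-214570 - 148100) = 315590*(-362670) = -114455025300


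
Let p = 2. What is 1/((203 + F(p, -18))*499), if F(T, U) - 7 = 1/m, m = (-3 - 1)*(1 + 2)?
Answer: 12/1256981 ≈ 9.5467e-6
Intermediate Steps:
m = -12 (m = -4*3 = -12)
F(T, U) = 83/12 (F(T, U) = 7 + 1/(-12) = 7 - 1/12 = 83/12)
1/((203 + F(p, -18))*499) = 1/((203 + 83/12)*499) = 1/((2519/12)*499) = 1/(1256981/12) = 12/1256981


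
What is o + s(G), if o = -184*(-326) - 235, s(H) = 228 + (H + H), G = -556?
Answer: 58865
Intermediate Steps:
s(H) = 228 + 2*H
o = 59749 (o = 59984 - 235 = 59749)
o + s(G) = 59749 + (228 + 2*(-556)) = 59749 + (228 - 1112) = 59749 - 884 = 58865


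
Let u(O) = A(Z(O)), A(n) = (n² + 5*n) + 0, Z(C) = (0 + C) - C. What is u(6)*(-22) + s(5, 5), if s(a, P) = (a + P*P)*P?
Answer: 150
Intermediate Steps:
Z(C) = 0 (Z(C) = C - C = 0)
s(a, P) = P*(a + P²) (s(a, P) = (a + P²)*P = P*(a + P²))
A(n) = n² + 5*n
u(O) = 0 (u(O) = 0*(5 + 0) = 0*5 = 0)
u(6)*(-22) + s(5, 5) = 0*(-22) + 5*(5 + 5²) = 0 + 5*(5 + 25) = 0 + 5*30 = 0 + 150 = 150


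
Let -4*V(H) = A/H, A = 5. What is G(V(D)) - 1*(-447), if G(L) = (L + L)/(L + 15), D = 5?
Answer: 26371/59 ≈ 446.97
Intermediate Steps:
V(H) = -5/(4*H)
G(L) = 2*L/(15 + L) (G(L) = (2*L)/(15 + L) = 2*L/(15 + L))
G(V(D)) - 1*(-447) = 2*(-5/4/5)/(15 - 5/4/5) - 1*(-447) = 2*(-5/4*⅕)/(15 - 5/4*⅕) + 447 = 2*(-¼)/(15 - ¼) + 447 = 2*(-¼)/(59/4) + 447 = 2*(-¼)*(4/59) + 447 = -2/59 + 447 = 26371/59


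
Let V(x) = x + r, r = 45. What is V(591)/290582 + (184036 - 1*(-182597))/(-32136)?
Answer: -17752751985/1556357192 ≈ -11.407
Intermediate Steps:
V(x) = 45 + x (V(x) = x + 45 = 45 + x)
V(591)/290582 + (184036 - 1*(-182597))/(-32136) = (45 + 591)/290582 + (184036 - 1*(-182597))/(-32136) = 636*(1/290582) + (184036 + 182597)*(-1/32136) = 318/145291 + 366633*(-1/32136) = 318/145291 - 122211/10712 = -17752751985/1556357192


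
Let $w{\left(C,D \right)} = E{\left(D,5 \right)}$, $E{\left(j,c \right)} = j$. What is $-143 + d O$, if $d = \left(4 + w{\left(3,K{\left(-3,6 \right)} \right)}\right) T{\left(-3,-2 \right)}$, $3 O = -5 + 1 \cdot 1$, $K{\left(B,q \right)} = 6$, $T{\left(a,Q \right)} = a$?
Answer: $-103$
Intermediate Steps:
$w{\left(C,D \right)} = D$
$O = - \frac{4}{3}$ ($O = \frac{-5 + 1 \cdot 1}{3} = \frac{-5 + 1}{3} = \frac{1}{3} \left(-4\right) = - \frac{4}{3} \approx -1.3333$)
$d = -30$ ($d = \left(4 + 6\right) \left(-3\right) = 10 \left(-3\right) = -30$)
$-143 + d O = -143 - -40 = -143 + 40 = -103$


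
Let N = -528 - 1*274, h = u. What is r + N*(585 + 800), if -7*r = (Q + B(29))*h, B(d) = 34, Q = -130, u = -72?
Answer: -7782302/7 ≈ -1.1118e+6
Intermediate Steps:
h = -72
N = -802 (N = -528 - 274 = -802)
r = -6912/7 (r = -(-130 + 34)*(-72)/7 = -(-96)*(-72)/7 = -⅐*6912 = -6912/7 ≈ -987.43)
r + N*(585 + 800) = -6912/7 - 802*(585 + 800) = -6912/7 - 802*1385 = -6912/7 - 1110770 = -7782302/7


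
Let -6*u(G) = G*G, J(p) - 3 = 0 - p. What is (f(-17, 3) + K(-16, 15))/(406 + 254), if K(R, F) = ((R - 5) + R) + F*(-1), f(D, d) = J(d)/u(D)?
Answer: -13/165 ≈ -0.078788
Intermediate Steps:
J(p) = 3 - p (J(p) = 3 + (0 - p) = 3 - p)
u(G) = -G²/6 (u(G) = -G*G/6 = -G²/6)
f(D, d) = -6*(3 - d)/D² (f(D, d) = (3 - d)/((-D²/6)) = (3 - d)*(-6/D²) = -6*(3 - d)/D²)
K(R, F) = -5 - F + 2*R (K(R, F) = ((-5 + R) + R) - F = (-5 + 2*R) - F = -5 - F + 2*R)
(f(-17, 3) + K(-16, 15))/(406 + 254) = (6*(-3 + 3)/(-17)² + (-5 - 1*15 + 2*(-16)))/(406 + 254) = (6*(1/289)*0 + (-5 - 15 - 32))/660 = (0 - 52)*(1/660) = -52*1/660 = -13/165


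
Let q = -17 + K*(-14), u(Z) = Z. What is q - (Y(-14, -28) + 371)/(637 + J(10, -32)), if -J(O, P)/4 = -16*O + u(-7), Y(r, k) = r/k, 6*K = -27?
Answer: 119317/2610 ≈ 45.715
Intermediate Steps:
K = -9/2 (K = (⅙)*(-27) = -9/2 ≈ -4.5000)
q = 46 (q = -17 - 9/2*(-14) = -17 + 63 = 46)
J(O, P) = 28 + 64*O (J(O, P) = -4*(-16*O - 7) = -4*(-7 - 16*O) = 28 + 64*O)
q - (Y(-14, -28) + 371)/(637 + J(10, -32)) = 46 - (-14/(-28) + 371)/(637 + (28 + 64*10)) = 46 - (-14*(-1/28) + 371)/(637 + (28 + 640)) = 46 - (½ + 371)/(637 + 668) = 46 - 743/(2*1305) = 46 - 1*743/2610 = 46 - 743/2610 = 119317/2610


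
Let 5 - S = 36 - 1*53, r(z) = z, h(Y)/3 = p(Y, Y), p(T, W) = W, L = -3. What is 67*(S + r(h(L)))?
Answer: 871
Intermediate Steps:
h(Y) = 3*Y
S = 22 (S = 5 - (36 - 1*53) = 5 - (36 - 53) = 5 - 1*(-17) = 5 + 17 = 22)
67*(S + r(h(L))) = 67*(22 + 3*(-3)) = 67*(22 - 9) = 67*13 = 871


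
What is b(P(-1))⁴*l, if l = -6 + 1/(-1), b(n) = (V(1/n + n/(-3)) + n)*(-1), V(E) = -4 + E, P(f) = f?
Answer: -584647/81 ≈ -7217.9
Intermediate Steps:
b(n) = 4 - 1/n - 2*n/3 (b(n) = ((-4 + (1/n + n/(-3))) + n)*(-1) = ((-4 + (1/n + n*(-⅓))) + n)*(-1) = ((-4 + (1/n - n/3)) + n)*(-1) = ((-4 + 1/n - n/3) + n)*(-1) = (-4 + 1/n + 2*n/3)*(-1) = 4 - 1/n - 2*n/3)
l = -7 (l = -6 - 1 = -7)
b(P(-1))⁴*l = (4 - 1/(-1) - ⅔*(-1))⁴*(-7) = (4 - 1*(-1) + ⅔)⁴*(-7) = (4 + 1 + ⅔)⁴*(-7) = (17/3)⁴*(-7) = (83521/81)*(-7) = -584647/81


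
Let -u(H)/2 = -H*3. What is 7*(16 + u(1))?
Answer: 154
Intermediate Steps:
u(H) = 6*H (u(H) = -2*(-H)*3 = -(-6)*H = 6*H)
7*(16 + u(1)) = 7*(16 + 6*1) = 7*(16 + 6) = 7*22 = 154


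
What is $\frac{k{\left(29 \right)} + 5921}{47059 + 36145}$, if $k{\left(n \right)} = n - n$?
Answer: $\frac{191}{2684} \approx 0.071162$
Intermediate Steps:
$k{\left(n \right)} = 0$
$\frac{k{\left(29 \right)} + 5921}{47059 + 36145} = \frac{0 + 5921}{47059 + 36145} = \frac{5921}{83204} = 5921 \cdot \frac{1}{83204} = \frac{191}{2684}$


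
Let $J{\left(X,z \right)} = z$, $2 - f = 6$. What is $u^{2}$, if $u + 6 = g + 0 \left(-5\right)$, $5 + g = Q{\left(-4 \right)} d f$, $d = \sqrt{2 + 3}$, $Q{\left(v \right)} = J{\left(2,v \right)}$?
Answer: $1401 - 352 \sqrt{5} \approx 613.9$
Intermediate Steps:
$f = -4$ ($f = 2 - 6 = -4$)
$Q{\left(v \right)} = v$
$d = \sqrt{5} \approx 2.2361$
$g = -5 + 16 \sqrt{5}$ ($g = -5 + - 4 \sqrt{5} \left(-4\right) = -5 + 16 \sqrt{5} \approx 30.777$)
$u = -11 + 16 \sqrt{5}$ ($u = -6 + \left(\left(-5 + 16 \sqrt{5}\right) + 0 \left(-5\right)\right) = -6 - \left(5 - 16 \sqrt{5}\right) = -11 + 16 \sqrt{5} \approx 24.777$)
$u^{2} = \left(-11 + 16 \sqrt{5}\right)^{2}$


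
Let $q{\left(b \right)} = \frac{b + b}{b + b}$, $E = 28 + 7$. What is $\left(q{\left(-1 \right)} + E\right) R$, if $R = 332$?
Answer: $11952$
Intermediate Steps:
$E = 35$
$q{\left(b \right)} = 1$ ($q{\left(b \right)} = \frac{2 b}{2 b} = 2 b \frac{1}{2 b} = 1$)
$\left(q{\left(-1 \right)} + E\right) R = \left(1 + 35\right) 332 = 36 \cdot 332 = 11952$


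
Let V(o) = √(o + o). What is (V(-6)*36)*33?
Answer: 2376*I*√3 ≈ 4115.4*I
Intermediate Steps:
V(o) = √2*√o (V(o) = √(2*o) = √2*√o)
(V(-6)*36)*33 = ((√2*√(-6))*36)*33 = ((√2*(I*√6))*36)*33 = ((2*I*√3)*36)*33 = (72*I*√3)*33 = 2376*I*√3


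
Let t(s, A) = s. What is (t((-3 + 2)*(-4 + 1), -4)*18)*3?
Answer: 162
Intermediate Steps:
(t((-3 + 2)*(-4 + 1), -4)*18)*3 = (((-3 + 2)*(-4 + 1))*18)*3 = (-1*(-3)*18)*3 = (3*18)*3 = 54*3 = 162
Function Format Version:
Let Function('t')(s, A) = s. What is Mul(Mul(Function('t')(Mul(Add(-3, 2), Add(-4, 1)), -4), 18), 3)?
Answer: 162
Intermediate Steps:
Mul(Mul(Function('t')(Mul(Add(-3, 2), Add(-4, 1)), -4), 18), 3) = Mul(Mul(Mul(Add(-3, 2), Add(-4, 1)), 18), 3) = Mul(Mul(Mul(-1, -3), 18), 3) = Mul(Mul(3, 18), 3) = Mul(54, 3) = 162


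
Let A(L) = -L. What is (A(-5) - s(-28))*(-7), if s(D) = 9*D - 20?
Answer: -1939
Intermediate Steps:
s(D) = -20 + 9*D
(A(-5) - s(-28))*(-7) = (-1*(-5) - (-20 + 9*(-28)))*(-7) = (5 - (-20 - 252))*(-7) = (5 - 1*(-272))*(-7) = (5 + 272)*(-7) = 277*(-7) = -1939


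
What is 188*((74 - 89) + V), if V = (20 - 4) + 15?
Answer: 3008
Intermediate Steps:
V = 31 (V = 16 + 15 = 31)
188*((74 - 89) + V) = 188*((74 - 89) + 31) = 188*(-15 + 31) = 188*16 = 3008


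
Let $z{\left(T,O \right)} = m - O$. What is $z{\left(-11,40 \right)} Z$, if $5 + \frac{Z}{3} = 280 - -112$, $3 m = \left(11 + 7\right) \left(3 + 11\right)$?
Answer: $51084$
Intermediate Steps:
$m = 84$ ($m = \frac{\left(11 + 7\right) \left(3 + 11\right)}{3} = \frac{18 \cdot 14}{3} = \frac{1}{3} \cdot 252 = 84$)
$z{\left(T,O \right)} = 84 - O$
$Z = 1161$ ($Z = -15 + 3 \left(280 - -112\right) = -15 + 3 \left(280 + 112\right) = -15 + 3 \cdot 392 = -15 + 1176 = 1161$)
$z{\left(-11,40 \right)} Z = \left(84 - 40\right) 1161 = 44 \cdot 1161 = 51084$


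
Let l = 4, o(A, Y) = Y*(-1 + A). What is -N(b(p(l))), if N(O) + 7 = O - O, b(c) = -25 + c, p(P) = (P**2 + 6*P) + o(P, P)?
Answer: 7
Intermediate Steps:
p(P) = P**2 + 6*P + P*(-1 + P) (p(P) = (P**2 + 6*P) + P*(-1 + P) = P**2 + 6*P + P*(-1 + P))
N(O) = -7 (N(O) = -7 + (O - O) = -7 + 0 = -7)
-N(b(p(l))) = -1*(-7) = 7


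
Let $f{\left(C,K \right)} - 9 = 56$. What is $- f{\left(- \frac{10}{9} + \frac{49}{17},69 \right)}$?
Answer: $-65$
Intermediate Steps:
$f{\left(C,K \right)} = 65$ ($f{\left(C,K \right)} = 9 + 56 = 65$)
$- f{\left(- \frac{10}{9} + \frac{49}{17},69 \right)} = \left(-1\right) 65 = -65$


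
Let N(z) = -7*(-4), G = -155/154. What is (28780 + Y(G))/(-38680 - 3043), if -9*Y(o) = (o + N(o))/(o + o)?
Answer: -80300357/116407170 ≈ -0.68982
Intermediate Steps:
G = -155/154 (G = -155*1/154 = -155/154 ≈ -1.0065)
N(z) = 28
Y(o) = -(28 + o)/(18*o) (Y(o) = -(o + 28)/(9*(o + o)) = -(28 + o)/(9*(2*o)) = -(28 + o)*1/(2*o)/9 = -(28 + o)/(18*o))
(28780 + Y(G))/(-38680 - 3043) = (28780 + (-28 - 1*(-155/154))/(18*(-155/154)))/(-38680 - 3043) = (28780 + (1/18)*(-154/155)*(-28 + 155/154))/(-41723) = (28780 + (1/18)*(-154/155)*(-4157/154))*(-1/41723) = (28780 + 4157/2790)*(-1/41723) = (80300357/2790)*(-1/41723) = -80300357/116407170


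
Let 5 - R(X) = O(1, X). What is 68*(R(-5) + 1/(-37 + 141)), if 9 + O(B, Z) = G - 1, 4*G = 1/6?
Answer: 39695/39 ≈ 1017.8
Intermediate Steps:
G = 1/24 (G = (¼)/6 = (¼)*(⅙) = 1/24 ≈ 0.041667)
O(B, Z) = -239/24 (O(B, Z) = -9 + (1/24 - 1) = -9 - 23/24 = -239/24)
R(X) = 359/24 (R(X) = 5 - 1*(-239/24) = 5 + 239/24 = 359/24)
68*(R(-5) + 1/(-37 + 141)) = 68*(359/24 + 1/(-37 + 141)) = 68*(359/24 + 1/104) = 68*(2335/156) = 39695/39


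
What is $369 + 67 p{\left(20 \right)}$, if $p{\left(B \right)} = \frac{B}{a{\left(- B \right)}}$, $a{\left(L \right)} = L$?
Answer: $302$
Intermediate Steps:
$p{\left(B \right)} = -1$ ($p{\left(B \right)} = \frac{B}{\left(-1\right) B} = B \left(- \frac{1}{B}\right) = -1$)
$369 + 67 p{\left(20 \right)} = 369 + 67 \left(-1\right) = 369 - 67 = 302$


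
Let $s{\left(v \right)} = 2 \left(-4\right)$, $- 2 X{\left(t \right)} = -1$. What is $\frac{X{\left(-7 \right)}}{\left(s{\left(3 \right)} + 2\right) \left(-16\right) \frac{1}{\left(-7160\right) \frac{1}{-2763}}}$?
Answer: $\frac{895}{66312} \approx 0.013497$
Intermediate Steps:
$X{\left(t \right)} = \frac{1}{2}$ ($X{\left(t \right)} = \left(- \frac{1}{2}\right) \left(-1\right) = \frac{1}{2}$)
$s{\left(v \right)} = -8$
$\frac{X{\left(-7 \right)}}{\left(s{\left(3 \right)} + 2\right) \left(-16\right) \frac{1}{\left(-7160\right) \frac{1}{-2763}}} = \frac{1}{2 \frac{\left(-8 + 2\right) \left(-16\right)}{\left(-7160\right) \frac{1}{-2763}}} = \frac{1}{2 \frac{\left(-6\right) \left(-16\right)}{\left(-7160\right) \left(- \frac{1}{2763}\right)}} = \frac{1}{2 \frac{96}{\frac{7160}{2763}}} = \frac{1}{2 \cdot 96 \cdot \frac{2763}{7160}} = \frac{1}{2 \cdot \frac{33156}{895}} = \frac{1}{2} \cdot \frac{895}{33156} = \frac{895}{66312}$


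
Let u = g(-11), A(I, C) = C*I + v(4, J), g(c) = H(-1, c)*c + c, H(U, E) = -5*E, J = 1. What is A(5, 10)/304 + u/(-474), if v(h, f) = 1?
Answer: 105719/72048 ≈ 1.4673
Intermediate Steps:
g(c) = c - 5*c² (g(c) = (-5*c)*c + c = -5*c² + c = c - 5*c²)
A(I, C) = 1 + C*I (A(I, C) = C*I + 1 = 1 + C*I)
u = -616 (u = -11*(1 - 5*(-11)) = -11*(1 + 55) = -11*56 = -616)
A(5, 10)/304 + u/(-474) = (1 + 10*5)/304 - 616/(-474) = (1 + 50)*(1/304) - 616*(-1/474) = 51*(1/304) + 308/237 = 51/304 + 308/237 = 105719/72048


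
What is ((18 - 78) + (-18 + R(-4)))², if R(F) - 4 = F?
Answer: 6084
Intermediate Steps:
R(F) = 4 + F
((18 - 78) + (-18 + R(-4)))² = ((18 - 78) + (-18 + (4 - 4)))² = (-60 + (-18 + 0))² = (-60 - 18)² = (-78)² = 6084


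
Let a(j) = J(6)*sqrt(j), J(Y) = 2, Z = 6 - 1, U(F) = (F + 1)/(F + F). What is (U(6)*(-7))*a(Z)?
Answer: -49*sqrt(5)/6 ≈ -18.261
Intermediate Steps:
U(F) = (1 + F)/(2*F) (U(F) = (1 + F)/((2*F)) = (1 + F)*(1/(2*F)) = (1 + F)/(2*F))
Z = 5
a(j) = 2*sqrt(j)
(U(6)*(-7))*a(Z) = (((1/2)*(1 + 6)/6)*(-7))*(2*sqrt(5)) = (((1/2)*(1/6)*7)*(-7))*(2*sqrt(5)) = ((7/12)*(-7))*(2*sqrt(5)) = -49*sqrt(5)/6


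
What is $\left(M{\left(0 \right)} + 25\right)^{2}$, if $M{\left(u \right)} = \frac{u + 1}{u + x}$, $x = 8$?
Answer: $\frac{40401}{64} \approx 631.27$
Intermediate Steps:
$M{\left(u \right)} = \frac{1 + u}{8 + u}$ ($M{\left(u \right)} = \frac{u + 1}{u + 8} = \frac{1 + u}{8 + u}$)
$\left(M{\left(0 \right)} + 25\right)^{2} = \left(\frac{1 + 0}{8 + 0} + 25\right)^{2} = \left(\frac{1}{8} \cdot 1 + 25\right)^{2} = \left(\frac{1}{8} + 25\right)^{2} = \left(\frac{201}{8}\right)^{2} = \frac{40401}{64}$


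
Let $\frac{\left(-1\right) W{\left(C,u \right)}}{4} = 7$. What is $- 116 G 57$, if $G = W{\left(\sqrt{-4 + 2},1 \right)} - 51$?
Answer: $522348$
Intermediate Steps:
$W{\left(C,u \right)} = -28$ ($W{\left(C,u \right)} = \left(-4\right) 7 = -28$)
$G = -79$ ($G = -28 - 51 = -79$)
$- 116 G 57 = \left(-116\right) \left(-79\right) 57 = 9164 \cdot 57 = 522348$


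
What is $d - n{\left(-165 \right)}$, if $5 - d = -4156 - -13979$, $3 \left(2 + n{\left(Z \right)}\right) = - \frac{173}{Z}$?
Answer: $- \frac{4859093}{495} \approx -9816.3$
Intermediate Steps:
$n{\left(Z \right)} = -2 - \frac{173}{3 Z}$ ($n{\left(Z \right)} = -2 + \frac{\left(-173\right) \frac{1}{Z}}{3} = -2 - \frac{173}{3 Z}$)
$d = -9818$ ($d = 5 - \left(-4156 - -13979\right) = 5 - \left(-4156 + 13979\right) = 5 - 9823 = -9818$)
$d - n{\left(-165 \right)} = -9818 - \left(-2 - \frac{173}{3 \left(-165\right)}\right) = -9818 - \left(-2 - - \frac{173}{495}\right) = -9818 - \left(-2 + \frac{173}{495}\right) = -9818 - - \frac{817}{495} = -9818 + \frac{817}{495} = - \frac{4859093}{495}$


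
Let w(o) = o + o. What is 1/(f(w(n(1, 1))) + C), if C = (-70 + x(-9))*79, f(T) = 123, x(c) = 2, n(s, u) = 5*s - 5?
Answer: -1/5249 ≈ -0.00019051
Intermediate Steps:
n(s, u) = -5 + 5*s
w(o) = 2*o
C = -5372 (C = (-70 + 2)*79 = -68*79 = -5372)
1/(f(w(n(1, 1))) + C) = 1/(123 - 5372) = 1/(-5249) = -1/5249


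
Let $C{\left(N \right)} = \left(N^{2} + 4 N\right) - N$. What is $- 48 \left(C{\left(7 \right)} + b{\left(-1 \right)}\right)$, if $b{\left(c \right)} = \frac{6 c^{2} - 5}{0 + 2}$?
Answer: $-3384$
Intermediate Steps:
$C{\left(N \right)} = N^{2} + 3 N$
$b{\left(c \right)} = - \frac{5}{2} + 3 c^{2}$ ($b{\left(c \right)} = \frac{6 c^{2} - 5}{2} = \left(-5 + 6 c^{2}\right) \frac{1}{2} = - \frac{5}{2} + 3 c^{2}$)
$- 48 \left(C{\left(7 \right)} + b{\left(-1 \right)}\right) = - 48 \left(7 \left(3 + 7\right) - \left(\frac{5}{2} - 3 \left(-1\right)^{2}\right)\right) = - 48 \left(7 \cdot 10 + \left(- \frac{5}{2} + 3 \cdot 1\right)\right) = - 48 \left(70 + \left(- \frac{5}{2} + 3\right)\right) = - 48 \left(70 + \frac{1}{2}\right) = \left(-48\right) \frac{141}{2} = -3384$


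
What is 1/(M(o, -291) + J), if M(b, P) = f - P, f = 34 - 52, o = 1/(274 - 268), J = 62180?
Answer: 1/62453 ≈ 1.6012e-5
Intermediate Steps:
o = ⅙ (o = 1/6 = ⅙ ≈ 0.16667)
f = -18
M(b, P) = -18 - P
1/(M(o, -291) + J) = 1/((-18 - 1*(-291)) + 62180) = 1/((-18 + 291) + 62180) = 1/(273 + 62180) = 1/62453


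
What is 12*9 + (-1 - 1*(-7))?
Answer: 114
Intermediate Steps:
12*9 + (-1 - 1*(-7)) = 108 + (-1 + 7) = 108 + 6 = 114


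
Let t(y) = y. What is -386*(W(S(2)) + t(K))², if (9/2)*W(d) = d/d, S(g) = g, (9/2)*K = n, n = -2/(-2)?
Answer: -6176/81 ≈ -76.247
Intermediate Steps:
n = 1 (n = -2*(-½) = 1)
K = 2/9 (K = (2/9)*1 = 2/9 ≈ 0.22222)
W(d) = 2/9 (W(d) = 2*(d/d)/9 = (2/9)*1 = 2/9)
-386*(W(S(2)) + t(K))² = -386*(2/9 + 2/9)² = -386*(4/9)² = -386*16/81 = -6176/81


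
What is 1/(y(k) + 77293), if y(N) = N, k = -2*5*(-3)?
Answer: 1/77323 ≈ 1.2933e-5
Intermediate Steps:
k = 30 (k = -10*(-3) = 30)
1/(y(k) + 77293) = 1/(30 + 77293) = 1/77323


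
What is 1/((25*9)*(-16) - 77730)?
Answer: -1/81330 ≈ -1.2296e-5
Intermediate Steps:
1/((25*9)*(-16) - 77730) = 1/(225*(-16) - 77730) = 1/(-3600 - 77730) = 1/(-81330) = -1/81330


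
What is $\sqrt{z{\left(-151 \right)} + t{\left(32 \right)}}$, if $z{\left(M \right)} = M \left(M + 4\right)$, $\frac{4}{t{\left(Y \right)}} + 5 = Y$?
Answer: $\frac{\sqrt{1797969}}{9} \approx 148.99$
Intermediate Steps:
$t{\left(Y \right)} = \frac{4}{-5 + Y}$
$z{\left(M \right)} = M \left(4 + M\right)$
$\sqrt{z{\left(-151 \right)} + t{\left(32 \right)}} = \sqrt{- 151 \left(4 - 151\right) + \frac{4}{-5 + 32}} = \sqrt{\left(-151\right) \left(-147\right) + \frac{4}{27}} = \sqrt{22197 + 4 \cdot \frac{1}{27}} = \sqrt{22197 + \frac{4}{27}} = \sqrt{\frac{599323}{27}} = \frac{\sqrt{1797969}}{9}$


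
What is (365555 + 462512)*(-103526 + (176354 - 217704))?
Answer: -119967034692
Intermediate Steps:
(365555 + 462512)*(-103526 + (176354 - 217704)) = 828067*(-103526 - 41350) = 828067*(-144876) = -119967034692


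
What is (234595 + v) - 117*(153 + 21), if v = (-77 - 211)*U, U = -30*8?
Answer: 283357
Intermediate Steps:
U = -240
v = 69120 (v = (-77 - 211)*(-240) = -288*(-240) = 69120)
(234595 + v) - 117*(153 + 21) = (234595 + 69120) - 117*(153 + 21) = 303715 - 117*174 = 303715 - 20358 = 283357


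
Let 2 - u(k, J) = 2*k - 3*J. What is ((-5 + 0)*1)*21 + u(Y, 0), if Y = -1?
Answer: -101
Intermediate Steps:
u(k, J) = 2 - 2*k + 3*J (u(k, J) = 2 - (2*k - 3*J) = 2 - (-3*J + 2*k) = 2 + (-2*k + 3*J) = 2 - 2*k + 3*J)
((-5 + 0)*1)*21 + u(Y, 0) = ((-5 + 0)*1)*21 + (2 - 2*(-1) + 3*0) = -5*1*21 + (2 + 2 + 0) = -5*21 + 4 = -105 + 4 = -101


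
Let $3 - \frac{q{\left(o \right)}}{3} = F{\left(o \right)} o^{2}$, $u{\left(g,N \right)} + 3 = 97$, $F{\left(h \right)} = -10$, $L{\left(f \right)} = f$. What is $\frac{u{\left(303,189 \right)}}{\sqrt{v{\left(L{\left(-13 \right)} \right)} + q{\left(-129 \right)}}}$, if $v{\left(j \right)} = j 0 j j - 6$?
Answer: $\frac{94 \sqrt{499233}}{499233} \approx 0.13304$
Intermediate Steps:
$v{\left(j \right)} = -6$ ($v{\left(j \right)} = 0 j j - 6 = 0 j - 6 = 0 - 6 = -6$)
$u{\left(g,N \right)} = 94$ ($u{\left(g,N \right)} = -3 + 97 = 94$)
$q{\left(o \right)} = 9 + 30 o^{2}$ ($q{\left(o \right)} = 9 - 3 \left(- 10 o^{2}\right) = 9 + 30 o^{2}$)
$\frac{u{\left(303,189 \right)}}{\sqrt{v{\left(L{\left(-13 \right)} \right)} + q{\left(-129 \right)}}} = \frac{94}{\sqrt{-6 + \left(9 + 30 \left(-129\right)^{2}\right)}} = \frac{94}{\sqrt{-6 + \left(9 + 30 \cdot 16641\right)}} = \frac{94}{\sqrt{-6 + \left(9 + 499230\right)}} = \frac{94}{\sqrt{-6 + 499239}} = \frac{94}{\sqrt{499233}} = 94 \frac{\sqrt{499233}}{499233} = \frac{94 \sqrt{499233}}{499233}$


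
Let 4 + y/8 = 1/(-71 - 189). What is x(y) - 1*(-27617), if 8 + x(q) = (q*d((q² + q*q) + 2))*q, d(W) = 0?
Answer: 27609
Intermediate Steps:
y = -2082/65 (y = -32 + 8/(-71 - 189) = -32 + 8/(-260) = -32 + 8*(-1/260) = -32 - 2/65 = -2082/65 ≈ -32.031)
x(q) = -8 (x(q) = -8 + (q*0)*q = -8 + 0*q = -8 + 0 = -8)
x(y) - 1*(-27617) = -8 - 1*(-27617) = -8 + 27617 = 27609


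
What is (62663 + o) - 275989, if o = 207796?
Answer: -5530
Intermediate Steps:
(62663 + o) - 275989 = (62663 + 207796) - 275989 = 270459 - 275989 = -5530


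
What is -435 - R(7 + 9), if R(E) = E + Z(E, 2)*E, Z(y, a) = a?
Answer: -483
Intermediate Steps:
R(E) = 3*E (R(E) = E + 2*E = 3*E)
-435 - R(7 + 9) = -435 - 3*(7 + 9) = -435 - 3*16 = -435 - 1*48 = -435 - 48 = -483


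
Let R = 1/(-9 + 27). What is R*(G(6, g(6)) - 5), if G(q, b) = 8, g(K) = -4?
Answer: ⅙ ≈ 0.16667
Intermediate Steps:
R = 1/18 ≈ 0.055556
R*(G(6, g(6)) - 5) = (8 - 5)/18 = (1/18)*3 = ⅙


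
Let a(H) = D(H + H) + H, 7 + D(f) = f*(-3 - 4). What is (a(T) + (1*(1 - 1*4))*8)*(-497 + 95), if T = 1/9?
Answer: 39128/3 ≈ 13043.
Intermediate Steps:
D(f) = -7 - 7*f (D(f) = -7 + f*(-3 - 4) = -7 + f*(-7) = -7 - 7*f)
T = ⅑ ≈ 0.11111
a(H) = -7 - 13*H (a(H) = (-7 - 7*(H + H)) + H = (-7 - 14*H) + H = -7 - 13*H)
(a(T) + (1*(1 - 1*4))*8)*(-497 + 95) = ((-7 - 13*⅑) + (1*(1 - 1*4))*8)*(-497 + 95) = ((-7 - 13/9) + (1*(1 - 4))*8)*(-402) = (-76/9 + (1*(-3))*8)*(-402) = (-76/9 - 3*8)*(-402) = (-76/9 - 24)*(-402) = -292/9*(-402) = 39128/3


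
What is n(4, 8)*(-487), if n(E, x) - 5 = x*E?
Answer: -18019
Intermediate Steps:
n(E, x) = 5 + E*x (n(E, x) = 5 + x*E = 5 + E*x)
n(4, 8)*(-487) = (5 + 4*8)*(-487) = (5 + 32)*(-487) = 37*(-487) = -18019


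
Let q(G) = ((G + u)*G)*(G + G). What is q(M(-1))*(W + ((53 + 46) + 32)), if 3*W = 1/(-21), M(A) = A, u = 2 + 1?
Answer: 33008/63 ≈ 523.94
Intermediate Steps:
u = 3
W = -1/63 (W = (⅓)/(-21) = (⅓)*(-1/21) = -1/63 ≈ -0.015873)
q(G) = 2*G²*(3 + G) (q(G) = ((G + 3)*G)*(G + G) = ((3 + G)*G)*(2*G) = (G*(3 + G))*(2*G) = 2*G²*(3 + G))
q(M(-1))*(W + ((53 + 46) + 32)) = (2*(-1)²*(3 - 1))*(-1/63 + ((53 + 46) + 32)) = (2*1*2)*(-1/63 + (99 + 32)) = 4*(-1/63 + 131) = 4*(8252/63) = 33008/63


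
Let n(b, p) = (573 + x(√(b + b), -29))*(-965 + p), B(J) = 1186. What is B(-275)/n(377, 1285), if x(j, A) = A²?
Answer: 593/226240 ≈ 0.0026211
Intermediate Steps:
n(b, p) = -1364510 + 1414*p (n(b, p) = (573 + (-29)²)*(-965 + p) = (573 + 841)*(-965 + p) = 1414*(-965 + p) = -1364510 + 1414*p)
B(-275)/n(377, 1285) = 1186/(-1364510 + 1414*1285) = 1186/(-1364510 + 1816990) = 1186/452480 = 1186*(1/452480) = 593/226240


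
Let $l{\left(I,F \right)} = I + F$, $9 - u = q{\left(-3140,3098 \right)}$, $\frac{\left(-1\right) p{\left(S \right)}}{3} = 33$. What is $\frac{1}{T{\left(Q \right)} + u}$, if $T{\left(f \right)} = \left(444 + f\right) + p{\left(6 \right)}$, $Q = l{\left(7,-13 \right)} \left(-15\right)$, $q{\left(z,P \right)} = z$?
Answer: $\frac{1}{3584} \approx 0.00027902$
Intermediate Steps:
$p{\left(S \right)} = -99$ ($p{\left(S \right)} = \left(-3\right) 33 = -99$)
$u = 3149$ ($u = 9 - -3140 = 9 + 3140 = 3149$)
$l{\left(I,F \right)} = F + I$
$Q = 90$ ($Q = \left(-13 + 7\right) \left(-15\right) = \left(-6\right) \left(-15\right) = 90$)
$T{\left(f \right)} = 345 + f$ ($T{\left(f \right)} = \left(444 + f\right) - 99 = 345 + f$)
$\frac{1}{T{\left(Q \right)} + u} = \frac{1}{\left(345 + 90\right) + 3149} = \frac{1}{435 + 3149} = \frac{1}{3584}$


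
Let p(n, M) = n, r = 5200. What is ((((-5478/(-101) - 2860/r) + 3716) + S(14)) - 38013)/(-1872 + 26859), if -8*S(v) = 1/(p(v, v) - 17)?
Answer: -415028441/302842440 ≈ -1.3704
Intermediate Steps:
S(v) = -1/(8*(-17 + v)) (S(v) = -1/(8*(v - 17)) = -1/(8*(-17 + v)))
((((-5478/(-101) - 2860/r) + 3716) + S(14)) - 38013)/(-1872 + 26859) = ((((-5478/(-101) - 2860/5200) + 3716) - 1/(-136 + 8*14)) - 38013)/(-1872 + 26859) = ((((-5478*(-1/101) - 2860*1/5200) + 3716) - 1/(-136 + 112)) - 38013)/24987 = ((((5478/101 - 11/20) + 3716) - 1/(-24)) - 38013)*(1/24987) = (((108449/2020 + 3716) - 1*(-1/24)) - 38013)*(1/24987) = ((7614769/2020 + 1/24) - 38013)*(1/24987) = (45689119/12120 - 38013)*(1/24987) = -415028441/12120*1/24987 = -415028441/302842440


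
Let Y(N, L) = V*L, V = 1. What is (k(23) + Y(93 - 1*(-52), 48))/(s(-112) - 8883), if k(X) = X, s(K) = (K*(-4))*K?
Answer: -71/59059 ≈ -0.0012022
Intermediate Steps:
s(K) = -4*K**2 (s(K) = (-4*K)*K = -4*K**2)
Y(N, L) = L (Y(N, L) = 1*L = L)
(k(23) + Y(93 - 1*(-52), 48))/(s(-112) - 8883) = (23 + 48)/(-4*(-112)**2 - 8883) = 71/(-4*12544 - 8883) = 71/(-50176 - 8883) = 71/(-59059) = 71*(-1/59059) = -71/59059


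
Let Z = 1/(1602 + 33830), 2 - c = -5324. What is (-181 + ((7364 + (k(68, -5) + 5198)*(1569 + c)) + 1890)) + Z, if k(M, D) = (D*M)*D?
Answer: 1685527983257/35432 ≈ 4.7571e+7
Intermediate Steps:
c = 5326 (c = 2 - 1*(-5324) = 2 + 5324 = 5326)
k(M, D) = M*D²
Z = 1/35432 ≈ 2.8223e-5
(-181 + ((7364 + (k(68, -5) + 5198)*(1569 + c)) + 1890)) + Z = (-181 + ((7364 + (68*(-5)² + 5198)*(1569 + 5326)) + 1890)) + 1/35432 = (-181 + ((7364 + (68*25 + 5198)*6895) + 1890)) + 1/35432 = (-181 + ((7364 + (1700 + 5198)*6895) + 1890)) + 1/35432 = (-181 + ((7364 + 6898*6895) + 1890)) + 1/35432 = (-181 + ((7364 + 47561710) + 1890)) + 1/35432 = (-181 + (47569074 + 1890)) + 1/35432 = (-181 + 47570964) + 1/35432 = 47570783 + 1/35432 = 1685527983257/35432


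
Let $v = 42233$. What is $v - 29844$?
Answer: $12389$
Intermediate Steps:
$v - 29844 = 42233 - 29844 = 12389$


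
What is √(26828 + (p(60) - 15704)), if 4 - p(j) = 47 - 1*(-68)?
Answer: √11013 ≈ 104.94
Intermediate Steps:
p(j) = -111 (p(j) = 4 - (47 - 1*(-68)) = 4 - (47 + 68) = 4 - 1*115 = 4 - 115 = -111)
√(26828 + (p(60) - 15704)) = √(26828 + (-111 - 15704)) = √(26828 - 15815) = √11013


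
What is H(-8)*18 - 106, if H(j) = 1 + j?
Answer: -232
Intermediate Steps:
H(-8)*18 - 106 = (1 - 8)*18 - 106 = -7*18 - 106 = -126 - 106 = -232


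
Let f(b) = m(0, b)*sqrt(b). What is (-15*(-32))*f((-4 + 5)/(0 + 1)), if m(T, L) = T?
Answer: 0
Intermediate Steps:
f(b) = 0 (f(b) = 0*sqrt(b) = 0)
(-15*(-32))*f((-4 + 5)/(0 + 1)) = -15*(-32)*0 = 480*0 = 0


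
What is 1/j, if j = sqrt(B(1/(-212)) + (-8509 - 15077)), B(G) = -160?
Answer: -I*sqrt(23746)/23746 ≈ -0.0064894*I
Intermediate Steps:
j = I*sqrt(23746) (j = sqrt(-160 + (-8509 - 15077)) = sqrt(-160 - 23586) = sqrt(-23746) = I*sqrt(23746) ≈ 154.1*I)
1/j = 1/(I*sqrt(23746)) = -I*sqrt(23746)/23746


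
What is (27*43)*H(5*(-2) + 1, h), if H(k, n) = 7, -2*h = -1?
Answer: 8127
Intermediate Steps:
h = 1/2 (h = -1/2*(-1) = 1/2 ≈ 0.50000)
(27*43)*H(5*(-2) + 1, h) = (27*43)*7 = 1161*7 = 8127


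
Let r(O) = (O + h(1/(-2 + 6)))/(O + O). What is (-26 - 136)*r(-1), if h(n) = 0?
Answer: -81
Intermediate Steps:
r(O) = 1/2 (r(O) = (O + 0)/(O + O) = O/((2*O)) = O*(1/(2*O)) = 1/2)
(-26 - 136)*r(-1) = (-26 - 136)*(1/2) = -162*1/2 = -81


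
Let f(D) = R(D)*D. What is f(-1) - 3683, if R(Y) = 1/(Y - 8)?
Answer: -33146/9 ≈ -3682.9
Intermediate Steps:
R(Y) = 1/(-8 + Y)
f(D) = D/(-8 + D)
f(-1) - 3683 = -1/(-8 - 1) - 3683 = -1/(-9) - 3683 = -1*(-⅑) - 3683 = ⅑ - 3683 = -33146/9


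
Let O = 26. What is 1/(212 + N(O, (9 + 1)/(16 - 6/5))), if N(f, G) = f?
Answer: 1/238 ≈ 0.0042017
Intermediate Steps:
1/(212 + N(O, (9 + 1)/(16 - 6/5))) = 1/(212 + 26) = 1/238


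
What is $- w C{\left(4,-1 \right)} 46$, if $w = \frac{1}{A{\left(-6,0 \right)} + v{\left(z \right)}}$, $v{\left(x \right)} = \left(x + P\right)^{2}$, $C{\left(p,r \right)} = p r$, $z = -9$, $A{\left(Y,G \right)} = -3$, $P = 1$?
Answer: $\frac{184}{61} \approx 3.0164$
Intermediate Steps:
$v{\left(x \right)} = \left(1 + x\right)^{2}$ ($v{\left(x \right)} = \left(x + 1\right)^{2} = \left(1 + x\right)^{2}$)
$w = \frac{1}{61}$ ($w = \frac{1}{-3 + \left(1 - 9\right)^{2}} = \frac{1}{-3 + \left(-8\right)^{2}} = \frac{1}{-3 + 64} = \frac{1}{61} \approx 0.016393$)
$- w C{\left(4,-1 \right)} 46 = - \frac{4 \left(-1\right)}{61} \cdot 46 = - \frac{1}{61} \left(-4\right) 46 = - \frac{\left(-4\right) 46}{61} = \left(-1\right) \left(- \frac{184}{61}\right) = \frac{184}{61}$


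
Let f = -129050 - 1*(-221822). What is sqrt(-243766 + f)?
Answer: I*sqrt(150994) ≈ 388.58*I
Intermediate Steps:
f = 92772 (f = -129050 + 221822 = 92772)
sqrt(-243766 + f) = sqrt(-243766 + 92772) = sqrt(-150994) = I*sqrt(150994)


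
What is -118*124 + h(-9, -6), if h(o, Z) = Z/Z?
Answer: -14631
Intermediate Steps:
h(o, Z) = 1
-118*124 + h(-9, -6) = -118*124 + 1 = -14632 + 1 = -14631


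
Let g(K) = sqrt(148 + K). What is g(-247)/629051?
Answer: 3*I*sqrt(11)/629051 ≈ 1.5817e-5*I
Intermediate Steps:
g(-247)/629051 = sqrt(148 - 247)/629051 = sqrt(-99)*(1/629051) = (3*I*sqrt(11))*(1/629051) = 3*I*sqrt(11)/629051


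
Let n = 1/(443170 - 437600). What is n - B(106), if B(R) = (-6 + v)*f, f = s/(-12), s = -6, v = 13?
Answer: -9747/2785 ≈ -3.4998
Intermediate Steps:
f = ½ (f = -6/(-12) = -6*(-1/12) = ½ ≈ 0.50000)
B(R) = 7/2 (B(R) = (-6 + 13)*(½) = 7*(½) = 7/2)
n = 1/5570 ≈ 0.00017953
n - B(106) = 1/5570 - 1*7/2 = 1/5570 - 7/2 = -9747/2785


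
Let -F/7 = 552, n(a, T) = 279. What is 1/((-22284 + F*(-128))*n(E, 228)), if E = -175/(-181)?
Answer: 1/131773932 ≈ 7.5888e-9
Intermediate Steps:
E = 175/181 (E = -175*(-1/181) = 175/181 ≈ 0.96685)
F = -3864 (F = -7*552 = -3864)
1/((-22284 + F*(-128))*n(E, 228)) = 1/(-22284 - 3864*(-128)*279) = (1/279)/(-22284 + 494592) = (1/279)/472308 = (1/472308)*(1/279) = 1/131773932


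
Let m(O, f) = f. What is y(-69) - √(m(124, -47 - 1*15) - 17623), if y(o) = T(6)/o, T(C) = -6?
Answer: 2/23 - 3*I*√1965 ≈ 0.086957 - 132.98*I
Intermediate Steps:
y(o) = -6/o
y(-69) - √(m(124, -47 - 1*15) - 17623) = -6/(-69) - √((-47 - 1*15) - 17623) = -6*(-1/69) - √((-47 - 15) - 17623) = 2/23 - √(-62 - 17623) = 2/23 - √(-17685) = 2/23 - 3*I*√1965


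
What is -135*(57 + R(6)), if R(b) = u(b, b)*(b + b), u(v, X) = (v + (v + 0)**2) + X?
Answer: -85455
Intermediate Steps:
u(v, X) = X + v + v**2 (u(v, X) = (v + v**2) + X = X + v + v**2)
R(b) = 2*b*(b**2 + 2*b) (R(b) = (b + b + b**2)*(b + b) = (b**2 + 2*b)*(2*b) = 2*b*(b**2 + 2*b))
-135*(57 + R(6)) = -135*(57 + 2*6**2*(2 + 6)) = -135*(57 + 2*36*8) = -135*(57 + 576) = -135*633 = -85455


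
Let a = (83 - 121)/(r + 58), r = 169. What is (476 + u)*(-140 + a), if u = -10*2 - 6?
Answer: -14318100/227 ≈ -63075.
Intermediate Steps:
u = -26 (u = -20 - 6 = -26)
a = -38/227 (a = (83 - 121)/(169 + 58) = -38/227 ≈ -0.16740)
(476 + u)*(-140 + a) = (476 - 26)*(-140 - 38/227) = 450*(-31818/227) = -14318100/227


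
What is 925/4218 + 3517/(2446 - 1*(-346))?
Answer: 235369/159144 ≈ 1.4790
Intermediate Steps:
925/4218 + 3517/(2446 - 1*(-346)) = 925*(1/4218) + 3517/(2446 + 346) = 25/114 + 3517/2792 = 235369/159144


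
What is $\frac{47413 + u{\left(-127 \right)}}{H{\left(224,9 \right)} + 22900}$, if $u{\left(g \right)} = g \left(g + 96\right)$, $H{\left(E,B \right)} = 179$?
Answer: $\frac{51350}{23079} \approx 2.225$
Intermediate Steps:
$u{\left(g \right)} = g \left(96 + g\right)$
$\frac{47413 + u{\left(-127 \right)}}{H{\left(224,9 \right)} + 22900} = \frac{47413 - 127 \left(96 - 127\right)}{179 + 22900} = \frac{47413 - -3937}{23079} = \left(47413 + 3937\right) \frac{1}{23079} = 51350 \cdot \frac{1}{23079} = \frac{51350}{23079}$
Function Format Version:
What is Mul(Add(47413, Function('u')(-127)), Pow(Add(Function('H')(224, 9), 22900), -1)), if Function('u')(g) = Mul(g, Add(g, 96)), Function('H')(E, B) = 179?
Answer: Rational(51350, 23079) ≈ 2.2250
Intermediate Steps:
Function('u')(g) = Mul(g, Add(96, g))
Mul(Add(47413, Function('u')(-127)), Pow(Add(Function('H')(224, 9), 22900), -1)) = Mul(Add(47413, Mul(-127, Add(96, -127))), Pow(Add(179, 22900), -1)) = Mul(Add(47413, Mul(-127, -31)), Pow(23079, -1)) = Mul(Add(47413, 3937), Rational(1, 23079)) = Mul(51350, Rational(1, 23079)) = Rational(51350, 23079)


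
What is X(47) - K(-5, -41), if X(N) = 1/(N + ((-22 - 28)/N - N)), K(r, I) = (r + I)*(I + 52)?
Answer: 25253/50 ≈ 505.06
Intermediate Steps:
K(r, I) = (52 + I)*(I + r) (K(r, I) = (I + r)*(52 + I) = (52 + I)*(I + r))
X(N) = -N/50 (X(N) = 1/(N + (-50/N - N)) = 1/(N + (-N - 50/N)) = 1/(-50/N) = -N/50)
X(47) - K(-5, -41) = -1/50*47 - ((-41)² + 52*(-41) + 52*(-5) - 41*(-5)) = -47/50 - (1681 - 2132 - 260 + 205) = -47/50 - 1*(-506) = -47/50 + 506 = 25253/50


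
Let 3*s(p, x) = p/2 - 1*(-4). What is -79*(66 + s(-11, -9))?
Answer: -10349/2 ≈ -5174.5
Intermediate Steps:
s(p, x) = 4/3 + p/6 (s(p, x) = (p/2 - 1*(-4))/3 = (p*(1/2) + 4)/3 = (p/2 + 4)/3 = (4 + p/2)/3 = 4/3 + p/6)
-79*(66 + s(-11, -9)) = -79*(66 + (4/3 + (1/6)*(-11))) = -79*(66 + (4/3 - 11/6)) = -79*(66 - 1/2) = -79*131/2 = -10349/2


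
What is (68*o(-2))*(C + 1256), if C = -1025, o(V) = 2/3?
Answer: 10472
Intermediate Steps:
o(V) = 2/3 (o(V) = 2*(1/3) = 2/3)
(68*o(-2))*(C + 1256) = (68*(2/3))*(-1025 + 1256) = (136/3)*231 = 10472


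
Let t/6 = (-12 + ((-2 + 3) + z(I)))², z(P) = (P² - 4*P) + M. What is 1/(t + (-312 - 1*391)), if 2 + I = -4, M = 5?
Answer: 1/16793 ≈ 5.9549e-5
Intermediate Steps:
I = -6 (I = -2 - 4 = -6)
z(P) = 5 + P² - 4*P (z(P) = (P² - 4*P) + 5 = 5 + P² - 4*P)
t = 17496 (t = 6*(-12 + ((-2 + 3) + (5 + (-6)² - 4*(-6))))² = 6*(-12 + (1 + (5 + 36 + 24)))² = 6*(-12 + (1 + 65))² = 6*(-12 + 66)² = 6*54² = 6*2916 = 17496)
1/(t + (-312 - 1*391)) = 1/(17496 + (-312 - 1*391)) = 1/(17496 + (-312 - 391)) = 1/(17496 - 703) = 1/16793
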